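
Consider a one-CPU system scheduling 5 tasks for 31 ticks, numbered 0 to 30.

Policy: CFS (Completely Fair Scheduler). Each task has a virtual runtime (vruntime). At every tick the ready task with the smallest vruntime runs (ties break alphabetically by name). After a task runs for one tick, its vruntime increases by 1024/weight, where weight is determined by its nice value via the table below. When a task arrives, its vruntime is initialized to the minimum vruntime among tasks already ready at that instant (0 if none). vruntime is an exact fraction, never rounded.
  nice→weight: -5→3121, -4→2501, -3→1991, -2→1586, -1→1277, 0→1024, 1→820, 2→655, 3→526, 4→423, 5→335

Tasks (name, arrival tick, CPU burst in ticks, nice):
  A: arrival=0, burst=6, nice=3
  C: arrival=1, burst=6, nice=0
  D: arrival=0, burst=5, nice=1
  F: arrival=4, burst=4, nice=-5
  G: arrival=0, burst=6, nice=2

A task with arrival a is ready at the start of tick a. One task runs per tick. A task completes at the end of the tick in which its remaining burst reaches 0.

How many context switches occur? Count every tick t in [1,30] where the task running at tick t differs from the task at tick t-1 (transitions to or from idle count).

t=0: vr[A=0 D=0 G=0] → run A
t=1: vr[A=512/263 C=0 D=0 G=0] → run C
t=2: vr[A=512/263 C=1 D=0 G=0] → run D
t=3: vr[A=512/263 C=1 D=256/205 G=0] → run G
t=4: vr[A=512/263 C=1 D=256/205 F=1 G=1024/655] → run C
t=5: vr[A=512/263 C=2 D=256/205 F=1 G=1024/655] → run F
t=6: vr[A=512/263 C=2 D=256/205 F=4145/3121 G=1024/655] → run D
t=7: vr[A=512/263 C=2 D=512/205 F=4145/3121 G=1024/655] → run F
t=8: vr[A=512/263 C=2 D=512/205 F=5169/3121 G=1024/655] → run G
t=9: vr[A=512/263 C=2 D=512/205 F=5169/3121 G=2048/655] → run F
t=10: vr[A=512/263 C=2 D=512/205 F=6193/3121 G=2048/655] → run A
t=11: vr[A=1024/263 C=2 D=512/205 F=6193/3121 G=2048/655] → run F
t=12: vr[A=1024/263 C=2 D=512/205 G=2048/655] → run C
t=13: vr[A=1024/263 C=3 D=512/205 G=2048/655] → run D
t=14: vr[A=1024/263 C=3 D=768/205 G=2048/655] → run C
t=15: vr[A=1024/263 C=4 D=768/205 G=2048/655] → run G
t=16: vr[A=1024/263 C=4 D=768/205 G=3072/655] → run D
t=17: vr[A=1024/263 C=4 D=1024/205 G=3072/655] → run A
t=18: vr[A=1536/263 C=4 D=1024/205 G=3072/655] → run C
t=19: vr[A=1536/263 C=5 D=1024/205 G=3072/655] → run G
t=20: vr[A=1536/263 C=5 D=1024/205 G=4096/655] → run D
t=21: vr[A=1536/263 C=5 G=4096/655] → run C
t=22: vr[A=1536/263 G=4096/655] → run A
t=23: vr[A=2048/263 G=4096/655] → run G
t=24: vr[A=2048/263 G=1024/131] → run A
t=25: vr[A=2560/263 G=1024/131] → run G
t=26: vr[A=2560/263] → run A
t=27: (idle)
t=28: (idle)
t=29: (idle)
t=30: (idle)

context switches = 27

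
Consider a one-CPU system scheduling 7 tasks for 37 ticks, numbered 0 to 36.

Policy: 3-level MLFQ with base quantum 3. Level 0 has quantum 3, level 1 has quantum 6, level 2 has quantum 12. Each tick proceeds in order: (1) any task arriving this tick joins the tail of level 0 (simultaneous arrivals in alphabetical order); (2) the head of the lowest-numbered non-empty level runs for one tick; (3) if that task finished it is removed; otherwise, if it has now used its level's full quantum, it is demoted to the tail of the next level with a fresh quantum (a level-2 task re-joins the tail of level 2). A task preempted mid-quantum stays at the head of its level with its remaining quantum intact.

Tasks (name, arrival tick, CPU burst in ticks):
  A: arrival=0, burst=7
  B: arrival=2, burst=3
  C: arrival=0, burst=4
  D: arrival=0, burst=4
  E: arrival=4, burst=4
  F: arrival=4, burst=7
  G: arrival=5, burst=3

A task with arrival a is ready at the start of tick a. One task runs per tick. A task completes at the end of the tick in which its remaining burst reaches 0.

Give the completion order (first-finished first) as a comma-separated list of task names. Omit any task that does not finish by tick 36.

t=0: L0/L1/L2 = ACD/-/- → run A
t=1: L0/L1/L2 = ACD/-/- → run A
t=2: L0/L1/L2 = ACDB/-/- → run A
t=3: L0/L1/L2 = CDB/A/- → run C
t=4: L0/L1/L2 = CDBEF/A/- → run C
t=5: L0/L1/L2 = CDBEFG/A/- → run C
t=6: L0/L1/L2 = DBEFG/AC/- → run D
t=7: L0/L1/L2 = DBEFG/AC/- → run D
t=8: L0/L1/L2 = DBEFG/AC/- → run D
t=9: L0/L1/L2 = BEFG/ACD/- → run B
t=10: L0/L1/L2 = BEFG/ACD/- → run B
t=11: L0/L1/L2 = BEFG/ACD/- → run B
t=12: L0/L1/L2 = EFG/ACD/- → run E
t=13: L0/L1/L2 = EFG/ACD/- → run E
t=14: L0/L1/L2 = EFG/ACD/- → run E
t=15: L0/L1/L2 = FG/ACDE/- → run F
t=16: L0/L1/L2 = FG/ACDE/- → run F
t=17: L0/L1/L2 = FG/ACDE/- → run F
t=18: L0/L1/L2 = G/ACDEF/- → run G
t=19: L0/L1/L2 = G/ACDEF/- → run G
t=20: L0/L1/L2 = G/ACDEF/- → run G
t=21: L0/L1/L2 = -/ACDEF/- → run A
t=22: L0/L1/L2 = -/ACDEF/- → run A
t=23: L0/L1/L2 = -/ACDEF/- → run A
t=24: L0/L1/L2 = -/ACDEF/- → run A
t=25: L0/L1/L2 = -/CDEF/- → run C
t=26: L0/L1/L2 = -/DEF/- → run D
t=27: L0/L1/L2 = -/EF/- → run E
t=28: L0/L1/L2 = -/F/- → run F
t=29: L0/L1/L2 = -/F/- → run F
t=30: L0/L1/L2 = -/F/- → run F
t=31: L0/L1/L2 = -/F/- → run F
t=32: (idle)
t=33: (idle)
t=34: (idle)
t=35: (idle)
t=36: (idle)

completion order = B, G, A, C, D, E, F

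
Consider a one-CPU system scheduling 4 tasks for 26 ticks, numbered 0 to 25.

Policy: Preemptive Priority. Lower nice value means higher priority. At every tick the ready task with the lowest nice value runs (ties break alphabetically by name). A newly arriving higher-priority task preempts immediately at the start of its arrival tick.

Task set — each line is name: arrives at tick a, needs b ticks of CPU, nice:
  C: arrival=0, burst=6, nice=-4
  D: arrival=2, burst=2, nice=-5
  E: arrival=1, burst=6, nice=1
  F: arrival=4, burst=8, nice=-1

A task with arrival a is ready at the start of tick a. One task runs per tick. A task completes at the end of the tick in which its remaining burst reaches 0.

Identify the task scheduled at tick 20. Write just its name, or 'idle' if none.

t=0: ready={C} → run C
t=1: ready={C,E} → run C
t=2: ready={C,D,E} → run D
t=3: ready={C,D,E} → run D
t=4: ready={C,E,F} → run C
t=5: ready={C,E,F} → run C
t=6: ready={C,E,F} → run C
t=7: ready={C,E,F} → run C
t=8: ready={E,F} → run F
t=9: ready={E,F} → run F
t=10: ready={E,F} → run F
t=11: ready={E,F} → run F
t=12: ready={E,F} → run F
t=13: ready={E,F} → run F
t=14: ready={E,F} → run F
t=15: ready={E,F} → run F
t=16: ready={E} → run E
t=17: ready={E} → run E
t=18: ready={E} → run E
t=19: ready={E} → run E
t=20: ready={E} → run E
t=21: ready={E} → run E
t=22: (idle)
t=23: (idle)
t=24: (idle)
t=25: (idle)

running at tick 20 = E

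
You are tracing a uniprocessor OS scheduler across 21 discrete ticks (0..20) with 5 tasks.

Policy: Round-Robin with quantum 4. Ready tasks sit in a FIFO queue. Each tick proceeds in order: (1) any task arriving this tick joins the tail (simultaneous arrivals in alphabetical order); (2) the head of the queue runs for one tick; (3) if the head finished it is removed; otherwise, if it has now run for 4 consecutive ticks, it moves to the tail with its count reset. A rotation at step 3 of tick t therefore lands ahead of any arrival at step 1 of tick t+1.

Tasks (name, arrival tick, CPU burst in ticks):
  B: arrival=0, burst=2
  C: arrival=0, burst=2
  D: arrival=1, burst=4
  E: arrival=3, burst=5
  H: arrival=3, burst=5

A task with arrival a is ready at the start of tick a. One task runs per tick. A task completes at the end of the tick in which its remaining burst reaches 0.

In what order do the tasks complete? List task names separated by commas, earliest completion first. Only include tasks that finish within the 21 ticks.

t=0: queue=[B,C] q_used=0 → run B
t=1: queue=[B,C,D] q_used=1 → run B
t=2: queue=[C,D] q_used=0 → run C
t=3: queue=[C,D,E,H] q_used=1 → run C
t=4: queue=[D,E,H] q_used=0 → run D
t=5: queue=[D,E,H] q_used=1 → run D
t=6: queue=[D,E,H] q_used=2 → run D
t=7: queue=[D,E,H] q_used=3 → run D
t=8: queue=[E,H] q_used=0 → run E
t=9: queue=[E,H] q_used=1 → run E
t=10: queue=[E,H] q_used=2 → run E
t=11: queue=[E,H] q_used=3 → run E
t=12: queue=[H,E] q_used=0 → run H
t=13: queue=[H,E] q_used=1 → run H
t=14: queue=[H,E] q_used=2 → run H
t=15: queue=[H,E] q_used=3 → run H
t=16: queue=[E,H] q_used=0 → run E
t=17: queue=[H] q_used=0 → run H
t=18: (idle)
t=19: (idle)
t=20: (idle)

completion order = B, C, D, E, H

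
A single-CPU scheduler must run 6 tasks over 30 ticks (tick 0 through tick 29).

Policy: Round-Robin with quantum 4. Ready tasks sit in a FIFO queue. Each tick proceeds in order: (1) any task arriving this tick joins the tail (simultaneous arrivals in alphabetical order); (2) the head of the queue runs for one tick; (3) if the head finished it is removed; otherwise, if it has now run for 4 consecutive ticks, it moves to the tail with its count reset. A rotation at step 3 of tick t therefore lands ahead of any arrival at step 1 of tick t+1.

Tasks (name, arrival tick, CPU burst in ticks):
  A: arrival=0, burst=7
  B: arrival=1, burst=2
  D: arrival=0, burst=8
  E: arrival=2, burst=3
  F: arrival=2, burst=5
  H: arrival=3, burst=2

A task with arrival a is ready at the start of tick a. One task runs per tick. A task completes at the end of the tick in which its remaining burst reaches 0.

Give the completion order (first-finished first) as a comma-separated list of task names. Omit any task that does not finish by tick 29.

t=0: queue=[A,D] q_used=0 → run A
t=1: queue=[A,D,B] q_used=1 → run A
t=2: queue=[A,D,B,E,F] q_used=2 → run A
t=3: queue=[A,D,B,E,F,H] q_used=3 → run A
t=4: queue=[D,B,E,F,H,A] q_used=0 → run D
t=5: queue=[D,B,E,F,H,A] q_used=1 → run D
t=6: queue=[D,B,E,F,H,A] q_used=2 → run D
t=7: queue=[D,B,E,F,H,A] q_used=3 → run D
t=8: queue=[B,E,F,H,A,D] q_used=0 → run B
t=9: queue=[B,E,F,H,A,D] q_used=1 → run B
t=10: queue=[E,F,H,A,D] q_used=0 → run E
t=11: queue=[E,F,H,A,D] q_used=1 → run E
t=12: queue=[E,F,H,A,D] q_used=2 → run E
t=13: queue=[F,H,A,D] q_used=0 → run F
t=14: queue=[F,H,A,D] q_used=1 → run F
t=15: queue=[F,H,A,D] q_used=2 → run F
t=16: queue=[F,H,A,D] q_used=3 → run F
t=17: queue=[H,A,D,F] q_used=0 → run H
t=18: queue=[H,A,D,F] q_used=1 → run H
t=19: queue=[A,D,F] q_used=0 → run A
t=20: queue=[A,D,F] q_used=1 → run A
t=21: queue=[A,D,F] q_used=2 → run A
t=22: queue=[D,F] q_used=0 → run D
t=23: queue=[D,F] q_used=1 → run D
t=24: queue=[D,F] q_used=2 → run D
t=25: queue=[D,F] q_used=3 → run D
t=26: queue=[F] q_used=0 → run F
t=27: (idle)
t=28: (idle)
t=29: (idle)

completion order = B, E, H, A, D, F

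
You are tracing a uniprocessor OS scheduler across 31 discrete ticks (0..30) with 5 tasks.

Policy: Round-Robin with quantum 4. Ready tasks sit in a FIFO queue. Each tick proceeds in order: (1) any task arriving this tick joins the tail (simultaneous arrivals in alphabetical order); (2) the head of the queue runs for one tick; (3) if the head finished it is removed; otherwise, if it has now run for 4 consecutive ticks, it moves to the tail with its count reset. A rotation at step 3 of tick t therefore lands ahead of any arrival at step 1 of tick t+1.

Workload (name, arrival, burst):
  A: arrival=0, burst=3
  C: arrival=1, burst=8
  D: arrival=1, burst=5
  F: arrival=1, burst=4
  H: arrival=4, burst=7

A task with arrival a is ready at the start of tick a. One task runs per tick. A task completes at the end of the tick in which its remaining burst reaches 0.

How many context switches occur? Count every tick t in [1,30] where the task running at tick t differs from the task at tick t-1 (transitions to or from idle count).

t=0: queue=[A] q_used=0 → run A
t=1: queue=[A,C,D,F] q_used=1 → run A
t=2: queue=[A,C,D,F] q_used=2 → run A
t=3: queue=[C,D,F] q_used=0 → run C
t=4: queue=[C,D,F,H] q_used=1 → run C
t=5: queue=[C,D,F,H] q_used=2 → run C
t=6: queue=[C,D,F,H] q_used=3 → run C
t=7: queue=[D,F,H,C] q_used=0 → run D
t=8: queue=[D,F,H,C] q_used=1 → run D
t=9: queue=[D,F,H,C] q_used=2 → run D
t=10: queue=[D,F,H,C] q_used=3 → run D
t=11: queue=[F,H,C,D] q_used=0 → run F
t=12: queue=[F,H,C,D] q_used=1 → run F
t=13: queue=[F,H,C,D] q_used=2 → run F
t=14: queue=[F,H,C,D] q_used=3 → run F
t=15: queue=[H,C,D] q_used=0 → run H
t=16: queue=[H,C,D] q_used=1 → run H
t=17: queue=[H,C,D] q_used=2 → run H
t=18: queue=[H,C,D] q_used=3 → run H
t=19: queue=[C,D,H] q_used=0 → run C
t=20: queue=[C,D,H] q_used=1 → run C
t=21: queue=[C,D,H] q_used=2 → run C
t=22: queue=[C,D,H] q_used=3 → run C
t=23: queue=[D,H] q_used=0 → run D
t=24: queue=[H] q_used=0 → run H
t=25: queue=[H] q_used=1 → run H
t=26: queue=[H] q_used=2 → run H
t=27: (idle)
t=28: (idle)
t=29: (idle)
t=30: (idle)

context switches = 8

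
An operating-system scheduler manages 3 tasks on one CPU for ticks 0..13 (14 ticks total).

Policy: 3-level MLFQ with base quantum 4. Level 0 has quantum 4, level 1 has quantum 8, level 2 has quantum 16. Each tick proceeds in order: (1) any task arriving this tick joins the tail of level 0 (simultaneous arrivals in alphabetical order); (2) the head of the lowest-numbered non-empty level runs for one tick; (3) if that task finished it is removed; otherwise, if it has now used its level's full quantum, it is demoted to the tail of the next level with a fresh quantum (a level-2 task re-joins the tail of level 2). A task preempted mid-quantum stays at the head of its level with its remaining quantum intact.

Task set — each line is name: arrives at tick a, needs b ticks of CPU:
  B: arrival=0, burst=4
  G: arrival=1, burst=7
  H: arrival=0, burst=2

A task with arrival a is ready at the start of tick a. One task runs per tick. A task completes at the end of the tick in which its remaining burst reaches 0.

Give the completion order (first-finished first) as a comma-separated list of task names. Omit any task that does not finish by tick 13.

t=0: L0/L1/L2 = BH/-/- → run B
t=1: L0/L1/L2 = BHG/-/- → run B
t=2: L0/L1/L2 = BHG/-/- → run B
t=3: L0/L1/L2 = BHG/-/- → run B
t=4: L0/L1/L2 = HG/-/- → run H
t=5: L0/L1/L2 = HG/-/- → run H
t=6: L0/L1/L2 = G/-/- → run G
t=7: L0/L1/L2 = G/-/- → run G
t=8: L0/L1/L2 = G/-/- → run G
t=9: L0/L1/L2 = G/-/- → run G
t=10: L0/L1/L2 = -/G/- → run G
t=11: L0/L1/L2 = -/G/- → run G
t=12: L0/L1/L2 = -/G/- → run G
t=13: (idle)

completion order = B, H, G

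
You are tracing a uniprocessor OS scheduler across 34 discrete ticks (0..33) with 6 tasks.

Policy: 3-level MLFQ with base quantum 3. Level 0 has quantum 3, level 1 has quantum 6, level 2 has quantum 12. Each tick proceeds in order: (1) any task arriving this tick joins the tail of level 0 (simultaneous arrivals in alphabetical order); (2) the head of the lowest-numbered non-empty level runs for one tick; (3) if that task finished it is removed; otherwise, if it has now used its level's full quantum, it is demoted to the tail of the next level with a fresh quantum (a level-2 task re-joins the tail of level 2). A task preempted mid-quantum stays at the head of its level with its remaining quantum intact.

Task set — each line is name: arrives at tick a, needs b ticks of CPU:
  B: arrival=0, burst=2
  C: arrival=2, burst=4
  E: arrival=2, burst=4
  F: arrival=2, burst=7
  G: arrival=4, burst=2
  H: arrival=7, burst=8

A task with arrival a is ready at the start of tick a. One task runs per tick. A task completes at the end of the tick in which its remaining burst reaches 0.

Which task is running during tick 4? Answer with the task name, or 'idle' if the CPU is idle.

t=0: L0/L1/L2 = B/-/- → run B
t=1: L0/L1/L2 = B/-/- → run B
t=2: L0/L1/L2 = CEF/-/- → run C
t=3: L0/L1/L2 = CEF/-/- → run C
t=4: L0/L1/L2 = CEFG/-/- → run C
t=5: L0/L1/L2 = EFG/C/- → run E
t=6: L0/L1/L2 = EFG/C/- → run E
t=7: L0/L1/L2 = EFGH/C/- → run E
t=8: L0/L1/L2 = FGH/CE/- → run F
t=9: L0/L1/L2 = FGH/CE/- → run F
t=10: L0/L1/L2 = FGH/CE/- → run F
t=11: L0/L1/L2 = GH/CEF/- → run G
t=12: L0/L1/L2 = GH/CEF/- → run G
t=13: L0/L1/L2 = H/CEF/- → run H
t=14: L0/L1/L2 = H/CEF/- → run H
t=15: L0/L1/L2 = H/CEF/- → run H
t=16: L0/L1/L2 = -/CEFH/- → run C
t=17: L0/L1/L2 = -/EFH/- → run E
t=18: L0/L1/L2 = -/FH/- → run F
t=19: L0/L1/L2 = -/FH/- → run F
t=20: L0/L1/L2 = -/FH/- → run F
t=21: L0/L1/L2 = -/FH/- → run F
t=22: L0/L1/L2 = -/H/- → run H
t=23: L0/L1/L2 = -/H/- → run H
t=24: L0/L1/L2 = -/H/- → run H
t=25: L0/L1/L2 = -/H/- → run H
t=26: L0/L1/L2 = -/H/- → run H
t=27: (idle)
t=28: (idle)
t=29: (idle)
t=30: (idle)
t=31: (idle)
t=32: (idle)
t=33: (idle)

running at tick 4 = C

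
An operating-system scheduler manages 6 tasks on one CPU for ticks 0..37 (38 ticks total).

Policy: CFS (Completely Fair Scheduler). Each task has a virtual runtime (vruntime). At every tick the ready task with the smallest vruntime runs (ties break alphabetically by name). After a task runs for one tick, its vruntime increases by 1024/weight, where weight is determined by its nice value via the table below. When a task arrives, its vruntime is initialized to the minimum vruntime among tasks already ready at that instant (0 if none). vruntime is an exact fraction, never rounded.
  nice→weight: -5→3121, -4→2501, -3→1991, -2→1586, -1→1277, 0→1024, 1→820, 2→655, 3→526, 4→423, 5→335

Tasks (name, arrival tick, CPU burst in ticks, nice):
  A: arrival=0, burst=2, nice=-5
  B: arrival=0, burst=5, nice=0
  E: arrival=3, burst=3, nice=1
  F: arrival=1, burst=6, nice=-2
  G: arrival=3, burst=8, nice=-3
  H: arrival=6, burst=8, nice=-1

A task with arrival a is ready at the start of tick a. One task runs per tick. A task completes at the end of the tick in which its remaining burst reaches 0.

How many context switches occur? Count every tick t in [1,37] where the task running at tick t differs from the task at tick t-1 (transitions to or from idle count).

context switches = 30

t=0: vr[A=0 B=0] → run A
t=1: vr[A=1024/3121 B=0 F=0] → run B
t=2: vr[A=1024/3121 B=1 F=0] → run F
t=3: vr[A=1024/3121 B=1 E=1024/3121 F=512/793 G=1024/3121] → run A
t=4: vr[B=1 E=1024/3121 F=512/793 G=1024/3121] → run E
t=5: vr[B=1 E=1008896/639805 F=512/793 G=1024/3121] → run G
t=6: vr[B=1 E=1008896/639805 F=512/793 G=5234688/6213911 H=512/793] → run F
t=7: vr[B=1 E=1008896/639805 F=1024/793 G=5234688/6213911 H=512/793] → run H
t=8: vr[B=1 E=1008896/639805 F=1024/793 G=5234688/6213911 H=1465856/1012661] → run G
t=9: vr[B=1 E=1008896/639805 F=1024/793 G=8430592/6213911 H=1465856/1012661] → run B
t=10: vr[B=2 E=1008896/639805 F=1024/793 G=8430592/6213911 H=1465856/1012661] → run F
t=11: vr[B=2 E=1008896/639805 F=1536/793 G=8430592/6213911 H=1465856/1012661] → run G
t=12: vr[B=2 E=1008896/639805 F=1536/793 G=11626496/6213911 H=1465856/1012661] → run H
t=13: vr[B=2 E=1008896/639805 F=1536/793 G=11626496/6213911 H=2277888/1012661] → run E
t=14: vr[B=2 E=1807872/639805 F=1536/793 G=11626496/6213911 H=2277888/1012661] → run G
t=15: vr[B=2 E=1807872/639805 F=1536/793 G=14822400/6213911 H=2277888/1012661] → run F
t=16: vr[B=2 E=1807872/639805 F=2048/793 G=14822400/6213911 H=2277888/1012661] → run B
t=17: vr[B=3 E=1807872/639805 F=2048/793 G=14822400/6213911 H=2277888/1012661] → run H
t=18: vr[B=3 E=1807872/639805 F=2048/793 G=14822400/6213911 H=3089920/1012661] → run G
t=19: vr[B=3 E=1807872/639805 F=2048/793 G=18018304/6213911 H=3089920/1012661] → run F
t=20: vr[B=3 E=1807872/639805 F=2560/793 G=18018304/6213911 H=3089920/1012661] → run E
t=21: vr[B=3 F=2560/793 G=18018304/6213911 H=3089920/1012661] → run G
t=22: vr[B=3 F=2560/793 G=21214208/6213911 H=3089920/1012661] → run B
t=23: vr[B=4 F=2560/793 G=21214208/6213911 H=3089920/1012661] → run H
t=24: vr[B=4 F=2560/793 G=21214208/6213911 H=3901952/1012661] → run F
t=25: vr[B=4 G=21214208/6213911 H=3901952/1012661] → run G
t=26: vr[B=4 G=24410112/6213911 H=3901952/1012661] → run H
t=27: vr[B=4 G=24410112/6213911 H=4713984/1012661] → run G
t=28: vr[B=4 H=4713984/1012661] → run B
t=29: vr[H=4713984/1012661] → run H
t=30: vr[H=5526016/1012661] → run H
t=31: vr[H=6338048/1012661] → run H
t=32: (idle)
t=33: (idle)
t=34: (idle)
t=35: (idle)
t=36: (idle)
t=37: (idle)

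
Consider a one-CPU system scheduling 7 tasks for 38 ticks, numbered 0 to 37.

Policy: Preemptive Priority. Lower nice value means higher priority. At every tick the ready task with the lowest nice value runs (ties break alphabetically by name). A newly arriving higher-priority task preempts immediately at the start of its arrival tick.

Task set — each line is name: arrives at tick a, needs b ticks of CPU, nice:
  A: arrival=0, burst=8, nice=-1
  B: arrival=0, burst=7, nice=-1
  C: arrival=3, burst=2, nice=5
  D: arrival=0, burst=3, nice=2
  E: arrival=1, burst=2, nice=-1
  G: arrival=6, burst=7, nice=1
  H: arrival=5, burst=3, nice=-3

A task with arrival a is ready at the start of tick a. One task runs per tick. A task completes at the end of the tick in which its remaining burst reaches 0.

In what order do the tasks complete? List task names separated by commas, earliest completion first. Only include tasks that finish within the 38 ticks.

completion order = H, A, B, E, G, D, C

t=0: ready={A,B,D} → run A
t=1: ready={A,B,D,E} → run A
t=2: ready={A,B,D,E} → run A
t=3: ready={A,B,C,D,E} → run A
t=4: ready={A,B,C,D,E} → run A
t=5: ready={A,B,C,D,E,H} → run H
t=6: ready={A,B,C,D,E,G,H} → run H
t=7: ready={A,B,C,D,E,G,H} → run H
t=8: ready={A,B,C,D,E,G} → run A
t=9: ready={A,B,C,D,E,G} → run A
t=10: ready={A,B,C,D,E,G} → run A
t=11: ready={B,C,D,E,G} → run B
t=12: ready={B,C,D,E,G} → run B
t=13: ready={B,C,D,E,G} → run B
t=14: ready={B,C,D,E,G} → run B
t=15: ready={B,C,D,E,G} → run B
t=16: ready={B,C,D,E,G} → run B
t=17: ready={B,C,D,E,G} → run B
t=18: ready={C,D,E,G} → run E
t=19: ready={C,D,E,G} → run E
t=20: ready={C,D,G} → run G
t=21: ready={C,D,G} → run G
t=22: ready={C,D,G} → run G
t=23: ready={C,D,G} → run G
t=24: ready={C,D,G} → run G
t=25: ready={C,D,G} → run G
t=26: ready={C,D,G} → run G
t=27: ready={C,D} → run D
t=28: ready={C,D} → run D
t=29: ready={C,D} → run D
t=30: ready={C} → run C
t=31: ready={C} → run C
t=32: (idle)
t=33: (idle)
t=34: (idle)
t=35: (idle)
t=36: (idle)
t=37: (idle)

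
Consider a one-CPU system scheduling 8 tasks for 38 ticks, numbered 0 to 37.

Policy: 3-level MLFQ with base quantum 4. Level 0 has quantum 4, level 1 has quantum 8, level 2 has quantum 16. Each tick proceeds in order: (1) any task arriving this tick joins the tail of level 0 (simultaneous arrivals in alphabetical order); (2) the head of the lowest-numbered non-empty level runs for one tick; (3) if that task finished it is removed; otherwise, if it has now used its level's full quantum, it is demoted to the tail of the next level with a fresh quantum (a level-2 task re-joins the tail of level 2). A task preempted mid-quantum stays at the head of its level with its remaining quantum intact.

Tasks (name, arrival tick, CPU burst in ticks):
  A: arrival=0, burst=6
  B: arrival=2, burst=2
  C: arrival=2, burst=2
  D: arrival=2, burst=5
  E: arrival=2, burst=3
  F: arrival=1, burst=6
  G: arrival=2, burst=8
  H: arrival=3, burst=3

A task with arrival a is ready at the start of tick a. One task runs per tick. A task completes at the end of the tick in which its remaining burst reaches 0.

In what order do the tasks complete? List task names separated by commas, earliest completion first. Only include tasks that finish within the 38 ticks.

t=0: L0/L1/L2 = A/-/- → run A
t=1: L0/L1/L2 = AF/-/- → run A
t=2: L0/L1/L2 = AFBCDEG/-/- → run A
t=3: L0/L1/L2 = AFBCDEGH/-/- → run A
t=4: L0/L1/L2 = FBCDEGH/A/- → run F
t=5: L0/L1/L2 = FBCDEGH/A/- → run F
t=6: L0/L1/L2 = FBCDEGH/A/- → run F
t=7: L0/L1/L2 = FBCDEGH/A/- → run F
t=8: L0/L1/L2 = BCDEGH/AF/- → run B
t=9: L0/L1/L2 = BCDEGH/AF/- → run B
t=10: L0/L1/L2 = CDEGH/AF/- → run C
t=11: L0/L1/L2 = CDEGH/AF/- → run C
t=12: L0/L1/L2 = DEGH/AF/- → run D
t=13: L0/L1/L2 = DEGH/AF/- → run D
t=14: L0/L1/L2 = DEGH/AF/- → run D
t=15: L0/L1/L2 = DEGH/AF/- → run D
t=16: L0/L1/L2 = EGH/AFD/- → run E
t=17: L0/L1/L2 = EGH/AFD/- → run E
t=18: L0/L1/L2 = EGH/AFD/- → run E
t=19: L0/L1/L2 = GH/AFD/- → run G
t=20: L0/L1/L2 = GH/AFD/- → run G
t=21: L0/L1/L2 = GH/AFD/- → run G
t=22: L0/L1/L2 = GH/AFD/- → run G
t=23: L0/L1/L2 = H/AFDG/- → run H
t=24: L0/L1/L2 = H/AFDG/- → run H
t=25: L0/L1/L2 = H/AFDG/- → run H
t=26: L0/L1/L2 = -/AFDG/- → run A
t=27: L0/L1/L2 = -/AFDG/- → run A
t=28: L0/L1/L2 = -/FDG/- → run F
t=29: L0/L1/L2 = -/FDG/- → run F
t=30: L0/L1/L2 = -/DG/- → run D
t=31: L0/L1/L2 = -/G/- → run G
t=32: L0/L1/L2 = -/G/- → run G
t=33: L0/L1/L2 = -/G/- → run G
t=34: L0/L1/L2 = -/G/- → run G
t=35: (idle)
t=36: (idle)
t=37: (idle)

completion order = B, C, E, H, A, F, D, G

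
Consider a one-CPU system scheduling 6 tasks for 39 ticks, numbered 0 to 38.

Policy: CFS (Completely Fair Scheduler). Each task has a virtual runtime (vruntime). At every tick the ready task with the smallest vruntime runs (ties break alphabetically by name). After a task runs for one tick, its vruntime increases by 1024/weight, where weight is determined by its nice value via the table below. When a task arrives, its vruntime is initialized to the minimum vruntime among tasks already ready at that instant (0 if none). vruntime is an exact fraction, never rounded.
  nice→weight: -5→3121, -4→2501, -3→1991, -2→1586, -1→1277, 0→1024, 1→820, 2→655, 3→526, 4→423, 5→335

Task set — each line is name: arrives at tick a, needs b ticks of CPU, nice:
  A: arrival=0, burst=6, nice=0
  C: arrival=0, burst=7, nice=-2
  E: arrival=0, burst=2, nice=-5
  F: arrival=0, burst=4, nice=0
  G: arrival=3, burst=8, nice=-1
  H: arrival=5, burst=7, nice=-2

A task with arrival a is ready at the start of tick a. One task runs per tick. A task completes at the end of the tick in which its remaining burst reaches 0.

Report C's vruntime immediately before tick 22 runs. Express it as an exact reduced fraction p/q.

vruntime(C, start of tick 22) = 2560/793

t=0: vr[A=0 C=0 E=0 F=0] → run A
t=1: vr[A=1 C=0 E=0 F=0] → run C
t=2: vr[A=1 C=512/793 E=0 F=0] → run E
t=3: vr[A=1 C=512/793 E=1024/3121 F=0 G=0] → run F
t=4: vr[A=1 C=512/793 E=1024/3121 F=1 G=0] → run G
t=5: vr[A=1 C=512/793 E=1024/3121 F=1 G=1024/1277 H=1024/3121] → run E
t=6: vr[A=1 C=512/793 F=1 G=1024/1277 H=1024/3121] → run H
t=7: vr[A=1 C=512/793 F=1 G=1024/1277 H=2409984/2474953] → run C
t=8: vr[A=1 C=1024/793 F=1 G=1024/1277 H=2409984/2474953] → run G
t=9: vr[A=1 C=1024/793 F=1 G=2048/1277 H=2409984/2474953] → run H
t=10: vr[A=1 C=1024/793 F=1 G=2048/1277 H=4007936/2474953] → run A
t=11: vr[A=2 C=1024/793 F=1 G=2048/1277 H=4007936/2474953] → run F
t=12: vr[A=2 C=1024/793 F=2 G=2048/1277 H=4007936/2474953] → run C
t=13: vr[A=2 C=1536/793 F=2 G=2048/1277 H=4007936/2474953] → run G
t=14: vr[A=2 C=1536/793 F=2 G=3072/1277 H=4007936/2474953] → run H
t=15: vr[A=2 C=1536/793 F=2 G=3072/1277 H=5605888/2474953] → run C
t=16: vr[A=2 C=2048/793 F=2 G=3072/1277 H=5605888/2474953] → run A
t=17: vr[A=3 C=2048/793 F=2 G=3072/1277 H=5605888/2474953] → run F
t=18: vr[A=3 C=2048/793 F=3 G=3072/1277 H=5605888/2474953] → run H
t=19: vr[A=3 C=2048/793 F=3 G=3072/1277 H=7203840/2474953] → run G
t=20: vr[A=3 C=2048/793 F=3 G=4096/1277 H=7203840/2474953] → run C
t=21: vr[A=3 C=2560/793 F=3 G=4096/1277 H=7203840/2474953] → run H
t=22: vr[A=3 C=2560/793 F=3 G=4096/1277 H=8801792/2474953] → run A
t=23: vr[A=4 C=2560/793 F=3 G=4096/1277 H=8801792/2474953] → run F
t=24: vr[A=4 C=2560/793 G=4096/1277 H=8801792/2474953] → run G
t=25: vr[A=4 C=2560/793 G=5120/1277 H=8801792/2474953] → run C
t=26: vr[A=4 C=3072/793 G=5120/1277 H=8801792/2474953] → run H
t=27: vr[A=4 C=3072/793 G=5120/1277 H=10399744/2474953] → run C
t=28: vr[A=4 G=5120/1277 H=10399744/2474953] → run A
t=29: vr[A=5 G=5120/1277 H=10399744/2474953] → run G
t=30: vr[A=5 G=6144/1277 H=10399744/2474953] → run H
t=31: vr[A=5 G=6144/1277] → run G
t=32: vr[A=5 G=7168/1277] → run A
t=33: vr[G=7168/1277] → run G
t=34: (idle)
t=35: (idle)
t=36: (idle)
t=37: (idle)
t=38: (idle)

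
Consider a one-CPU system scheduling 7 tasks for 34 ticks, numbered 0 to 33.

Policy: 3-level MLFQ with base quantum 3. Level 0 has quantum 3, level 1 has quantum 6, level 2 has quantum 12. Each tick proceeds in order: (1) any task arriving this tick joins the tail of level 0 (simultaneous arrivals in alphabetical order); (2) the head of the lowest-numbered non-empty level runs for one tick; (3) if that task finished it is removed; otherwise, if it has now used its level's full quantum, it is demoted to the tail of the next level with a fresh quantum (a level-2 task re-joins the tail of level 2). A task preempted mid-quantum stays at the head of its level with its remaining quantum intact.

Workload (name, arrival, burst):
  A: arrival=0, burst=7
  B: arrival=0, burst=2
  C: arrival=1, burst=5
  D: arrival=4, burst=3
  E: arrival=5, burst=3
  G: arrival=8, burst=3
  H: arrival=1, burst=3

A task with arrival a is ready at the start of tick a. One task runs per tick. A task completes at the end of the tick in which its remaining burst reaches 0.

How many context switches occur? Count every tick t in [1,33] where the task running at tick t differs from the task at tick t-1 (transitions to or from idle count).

context switches = 9

t=0: L0/L1/L2 = AB/-/- → run A
t=1: L0/L1/L2 = ABCH/-/- → run A
t=2: L0/L1/L2 = ABCH/-/- → run A
t=3: L0/L1/L2 = BCH/A/- → run B
t=4: L0/L1/L2 = BCHD/A/- → run B
t=5: L0/L1/L2 = CHDE/A/- → run C
t=6: L0/L1/L2 = CHDE/A/- → run C
t=7: L0/L1/L2 = CHDE/A/- → run C
t=8: L0/L1/L2 = HDEG/AC/- → run H
t=9: L0/L1/L2 = HDEG/AC/- → run H
t=10: L0/L1/L2 = HDEG/AC/- → run H
t=11: L0/L1/L2 = DEG/AC/- → run D
t=12: L0/L1/L2 = DEG/AC/- → run D
t=13: L0/L1/L2 = DEG/AC/- → run D
t=14: L0/L1/L2 = EG/AC/- → run E
t=15: L0/L1/L2 = EG/AC/- → run E
t=16: L0/L1/L2 = EG/AC/- → run E
t=17: L0/L1/L2 = G/AC/- → run G
t=18: L0/L1/L2 = G/AC/- → run G
t=19: L0/L1/L2 = G/AC/- → run G
t=20: L0/L1/L2 = -/AC/- → run A
t=21: L0/L1/L2 = -/AC/- → run A
t=22: L0/L1/L2 = -/AC/- → run A
t=23: L0/L1/L2 = -/AC/- → run A
t=24: L0/L1/L2 = -/C/- → run C
t=25: L0/L1/L2 = -/C/- → run C
t=26: (idle)
t=27: (idle)
t=28: (idle)
t=29: (idle)
t=30: (idle)
t=31: (idle)
t=32: (idle)
t=33: (idle)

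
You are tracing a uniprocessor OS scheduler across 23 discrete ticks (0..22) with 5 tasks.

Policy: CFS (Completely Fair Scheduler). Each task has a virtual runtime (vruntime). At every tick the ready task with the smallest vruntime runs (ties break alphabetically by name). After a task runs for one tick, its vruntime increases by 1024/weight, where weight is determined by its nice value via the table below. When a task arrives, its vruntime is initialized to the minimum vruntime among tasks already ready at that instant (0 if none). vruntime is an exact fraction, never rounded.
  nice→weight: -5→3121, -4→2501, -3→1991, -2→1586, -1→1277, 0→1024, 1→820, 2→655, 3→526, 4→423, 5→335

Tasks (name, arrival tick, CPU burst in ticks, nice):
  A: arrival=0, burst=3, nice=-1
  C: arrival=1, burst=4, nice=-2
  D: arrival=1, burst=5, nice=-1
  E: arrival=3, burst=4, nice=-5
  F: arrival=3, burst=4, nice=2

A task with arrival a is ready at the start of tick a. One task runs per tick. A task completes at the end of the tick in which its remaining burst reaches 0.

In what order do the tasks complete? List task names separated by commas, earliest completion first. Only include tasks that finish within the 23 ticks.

t=0: vr[A=0] → run A
t=1: vr[A=1024/1277 C=1024/1277 D=1024/1277] → run A
t=2: vr[A=2048/1277 C=1024/1277 D=1024/1277] → run C
t=3: vr[A=2048/1277 C=1465856/1012661 D=1024/1277 E=1024/1277 F=1024/1277] → run D
t=4: vr[A=2048/1277 C=1465856/1012661 D=2048/1277 E=1024/1277 F=1024/1277] → run E
t=5: vr[A=2048/1277 C=1465856/1012661 D=2048/1277 E=4503552/3985517 F=1024/1277] → run F
t=6: vr[A=2048/1277 C=1465856/1012661 D=2048/1277 E=4503552/3985517 F=1978368/836435] → run E
t=7: vr[A=2048/1277 C=1465856/1012661 D=2048/1277 E=5811200/3985517 F=1978368/836435] → run C
t=8: vr[A=2048/1277 C=2119680/1012661 D=2048/1277 E=5811200/3985517 F=1978368/836435] → run E
t=9: vr[A=2048/1277 C=2119680/1012661 D=2048/1277 E=7118848/3985517 F=1978368/836435] → run A
t=10: vr[C=2119680/1012661 D=2048/1277 E=7118848/3985517 F=1978368/836435] → run D
t=11: vr[C=2119680/1012661 D=3072/1277 E=7118848/3985517 F=1978368/836435] → run E
t=12: vr[C=2119680/1012661 D=3072/1277 F=1978368/836435] → run C
t=13: vr[C=2773504/1012661 D=3072/1277 F=1978368/836435] → run F
t=14: vr[C=2773504/1012661 D=3072/1277 F=3286016/836435] → run D
t=15: vr[C=2773504/1012661 D=4096/1277 F=3286016/836435] → run C
t=16: vr[D=4096/1277 F=3286016/836435] → run D
t=17: vr[D=5120/1277 F=3286016/836435] → run F
t=18: vr[D=5120/1277 F=4593664/836435] → run D
t=19: vr[F=4593664/836435] → run F
t=20: (idle)
t=21: (idle)
t=22: (idle)

completion order = A, E, C, D, F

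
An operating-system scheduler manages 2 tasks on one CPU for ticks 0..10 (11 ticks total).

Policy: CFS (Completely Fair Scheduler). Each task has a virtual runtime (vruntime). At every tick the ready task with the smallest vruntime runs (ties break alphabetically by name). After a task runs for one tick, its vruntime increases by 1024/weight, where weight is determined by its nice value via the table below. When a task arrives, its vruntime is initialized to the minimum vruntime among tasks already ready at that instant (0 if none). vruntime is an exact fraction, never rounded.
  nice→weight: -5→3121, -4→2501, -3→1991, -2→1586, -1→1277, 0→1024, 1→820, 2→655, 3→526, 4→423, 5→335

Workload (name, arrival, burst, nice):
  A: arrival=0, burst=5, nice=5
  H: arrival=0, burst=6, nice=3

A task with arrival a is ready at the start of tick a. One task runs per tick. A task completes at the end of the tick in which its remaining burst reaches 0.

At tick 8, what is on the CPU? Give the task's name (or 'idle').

t=0: vr[A=0 H=0] → run A
t=1: vr[A=1024/335 H=0] → run H
t=2: vr[A=1024/335 H=512/263] → run H
t=3: vr[A=1024/335 H=1024/263] → run A
t=4: vr[A=2048/335 H=1024/263] → run H
t=5: vr[A=2048/335 H=1536/263] → run H
t=6: vr[A=2048/335 H=2048/263] → run A
t=7: vr[A=3072/335 H=2048/263] → run H
t=8: vr[A=3072/335 H=2560/263] → run A
t=9: vr[A=4096/335 H=2560/263] → run H
t=10: vr[A=4096/335] → run A

running at tick 8 = A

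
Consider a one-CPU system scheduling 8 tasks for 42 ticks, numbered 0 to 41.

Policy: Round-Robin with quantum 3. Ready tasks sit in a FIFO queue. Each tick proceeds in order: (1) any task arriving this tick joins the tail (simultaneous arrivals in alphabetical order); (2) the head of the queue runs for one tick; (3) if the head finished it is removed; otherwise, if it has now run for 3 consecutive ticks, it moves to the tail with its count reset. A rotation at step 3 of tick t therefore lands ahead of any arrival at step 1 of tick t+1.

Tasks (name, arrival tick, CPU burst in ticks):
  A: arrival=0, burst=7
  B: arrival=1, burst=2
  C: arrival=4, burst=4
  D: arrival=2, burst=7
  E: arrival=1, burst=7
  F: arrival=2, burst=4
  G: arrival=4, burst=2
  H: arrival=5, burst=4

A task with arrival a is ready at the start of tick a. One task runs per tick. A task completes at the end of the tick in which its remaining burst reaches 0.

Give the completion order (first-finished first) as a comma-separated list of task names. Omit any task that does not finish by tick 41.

completion order = B, G, F, A, C, H, E, D

t=0: queue=[A] q_used=0 → run A
t=1: queue=[A,B,E] q_used=1 → run A
t=2: queue=[A,B,E,D,F] q_used=2 → run A
t=3: queue=[B,E,D,F,A] q_used=0 → run B
t=4: queue=[B,E,D,F,A,C,G] q_used=1 → run B
t=5: queue=[E,D,F,A,C,G,H] q_used=0 → run E
t=6: queue=[E,D,F,A,C,G,H] q_used=1 → run E
t=7: queue=[E,D,F,A,C,G,H] q_used=2 → run E
t=8: queue=[D,F,A,C,G,H,E] q_used=0 → run D
t=9: queue=[D,F,A,C,G,H,E] q_used=1 → run D
t=10: queue=[D,F,A,C,G,H,E] q_used=2 → run D
t=11: queue=[F,A,C,G,H,E,D] q_used=0 → run F
t=12: queue=[F,A,C,G,H,E,D] q_used=1 → run F
t=13: queue=[F,A,C,G,H,E,D] q_used=2 → run F
t=14: queue=[A,C,G,H,E,D,F] q_used=0 → run A
t=15: queue=[A,C,G,H,E,D,F] q_used=1 → run A
t=16: queue=[A,C,G,H,E,D,F] q_used=2 → run A
t=17: queue=[C,G,H,E,D,F,A] q_used=0 → run C
t=18: queue=[C,G,H,E,D,F,A] q_used=1 → run C
t=19: queue=[C,G,H,E,D,F,A] q_used=2 → run C
t=20: queue=[G,H,E,D,F,A,C] q_used=0 → run G
t=21: queue=[G,H,E,D,F,A,C] q_used=1 → run G
t=22: queue=[H,E,D,F,A,C] q_used=0 → run H
t=23: queue=[H,E,D,F,A,C] q_used=1 → run H
t=24: queue=[H,E,D,F,A,C] q_used=2 → run H
t=25: queue=[E,D,F,A,C,H] q_used=0 → run E
t=26: queue=[E,D,F,A,C,H] q_used=1 → run E
t=27: queue=[E,D,F,A,C,H] q_used=2 → run E
t=28: queue=[D,F,A,C,H,E] q_used=0 → run D
t=29: queue=[D,F,A,C,H,E] q_used=1 → run D
t=30: queue=[D,F,A,C,H,E] q_used=2 → run D
t=31: queue=[F,A,C,H,E,D] q_used=0 → run F
t=32: queue=[A,C,H,E,D] q_used=0 → run A
t=33: queue=[C,H,E,D] q_used=0 → run C
t=34: queue=[H,E,D] q_used=0 → run H
t=35: queue=[E,D] q_used=0 → run E
t=36: queue=[D] q_used=0 → run D
t=37: (idle)
t=38: (idle)
t=39: (idle)
t=40: (idle)
t=41: (idle)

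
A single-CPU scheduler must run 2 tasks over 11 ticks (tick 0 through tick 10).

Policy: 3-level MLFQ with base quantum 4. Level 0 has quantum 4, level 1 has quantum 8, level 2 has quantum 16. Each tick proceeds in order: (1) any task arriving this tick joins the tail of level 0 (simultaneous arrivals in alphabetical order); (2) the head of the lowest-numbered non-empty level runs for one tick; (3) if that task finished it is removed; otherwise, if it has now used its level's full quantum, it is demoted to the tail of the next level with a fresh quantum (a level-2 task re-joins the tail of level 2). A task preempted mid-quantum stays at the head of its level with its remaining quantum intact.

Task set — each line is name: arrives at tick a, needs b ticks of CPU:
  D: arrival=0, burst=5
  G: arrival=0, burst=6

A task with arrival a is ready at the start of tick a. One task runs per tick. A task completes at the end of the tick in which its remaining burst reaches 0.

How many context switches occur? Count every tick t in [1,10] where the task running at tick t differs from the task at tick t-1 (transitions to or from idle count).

context switches = 3

t=0: L0/L1/L2 = DG/-/- → run D
t=1: L0/L1/L2 = DG/-/- → run D
t=2: L0/L1/L2 = DG/-/- → run D
t=3: L0/L1/L2 = DG/-/- → run D
t=4: L0/L1/L2 = G/D/- → run G
t=5: L0/L1/L2 = G/D/- → run G
t=6: L0/L1/L2 = G/D/- → run G
t=7: L0/L1/L2 = G/D/- → run G
t=8: L0/L1/L2 = -/DG/- → run D
t=9: L0/L1/L2 = -/G/- → run G
t=10: L0/L1/L2 = -/G/- → run G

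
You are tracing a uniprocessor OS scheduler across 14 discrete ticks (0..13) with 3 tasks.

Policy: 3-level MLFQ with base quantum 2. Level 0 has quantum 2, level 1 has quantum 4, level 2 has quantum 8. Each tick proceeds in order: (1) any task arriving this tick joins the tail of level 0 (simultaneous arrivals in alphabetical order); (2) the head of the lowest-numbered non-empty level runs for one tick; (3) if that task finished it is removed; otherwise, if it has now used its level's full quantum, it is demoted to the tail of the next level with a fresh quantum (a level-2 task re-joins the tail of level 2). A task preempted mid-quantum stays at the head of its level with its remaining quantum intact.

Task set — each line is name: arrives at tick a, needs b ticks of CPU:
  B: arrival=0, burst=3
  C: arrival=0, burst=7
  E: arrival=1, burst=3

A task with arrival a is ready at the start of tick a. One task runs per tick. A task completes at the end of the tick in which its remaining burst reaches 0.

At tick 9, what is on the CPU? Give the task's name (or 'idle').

t=0: L0/L1/L2 = BC/-/- → run B
t=1: L0/L1/L2 = BCE/-/- → run B
t=2: L0/L1/L2 = CE/B/- → run C
t=3: L0/L1/L2 = CE/B/- → run C
t=4: L0/L1/L2 = E/BC/- → run E
t=5: L0/L1/L2 = E/BC/- → run E
t=6: L0/L1/L2 = -/BCE/- → run B
t=7: L0/L1/L2 = -/CE/- → run C
t=8: L0/L1/L2 = -/CE/- → run C
t=9: L0/L1/L2 = -/CE/- → run C
t=10: L0/L1/L2 = -/CE/- → run C
t=11: L0/L1/L2 = -/E/C → run E
t=12: L0/L1/L2 = -/-/C → run C
t=13: (idle)

running at tick 9 = C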